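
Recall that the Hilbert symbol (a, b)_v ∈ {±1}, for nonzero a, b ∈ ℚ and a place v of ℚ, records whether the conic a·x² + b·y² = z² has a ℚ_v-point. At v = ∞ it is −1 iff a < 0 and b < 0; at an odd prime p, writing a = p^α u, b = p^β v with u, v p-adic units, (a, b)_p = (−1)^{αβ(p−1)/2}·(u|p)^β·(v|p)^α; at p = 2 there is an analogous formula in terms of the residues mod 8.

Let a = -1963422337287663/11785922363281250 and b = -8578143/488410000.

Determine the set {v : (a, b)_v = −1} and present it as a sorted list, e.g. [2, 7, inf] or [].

[7, inf]

Mod squares: a ≡ -14, b ≡ -7. Check v ∈ {∞, 2, 3, 5, 7, 13, 17, 41}.
v=17: a=17^-6·(≡5), b=17^-2·(≡7) mod 17; (5|17)=-1, (7|17)=-1; (−1)^{-6·-2·8}·(-1)^-2·(-1)^-6 = +1.
v=7: a=7^1·(≡5), b=7^1·(≡6) mod 7; (5|7)=-1, (6|7)=-1; (−1)^{1·1·3}·(-1)^1·(-1)^1 = -1.
v=41: a=41^6·(≡6), b=41^2·(≡22) mod 41; (6|41)=-1, (22|41)=-1; (−1)^{6·2·20}·(-1)^2·(-1)^6 = +1.
v=3: a=3^10·(≡1), b=3^6·(≡2) mod 3; (1|3)=+1, (2|3)=-1; (−1)^{10·6·1}·(+1)^6·(-1)^10 = +1.
v=∞: -14 < 0 and -7 < 0  ⇒  (a,b)_∞ = -1.
v=13: a=13^0·(≡4), b=13^-2·(≡7) mod 13; (4|13)=+1, (7|13)=-1; (−1)^{0·-2·6}·(+1)^-2·(-1)^0 = +1.
v=5: a=5^-12·(≡4), b=5^-4·(≡2) mod 5; (4|5)=+1, (2|5)=-1; (−1)^{-12·-4·2}·(+1)^-4·(-1)^-12 = +1.
v=2: v_2(a)=-1, v_2(b)=-4; units ≡ 1, 1 (mod 8); ε·ε+αω+βω = 0·0+-1·0+-4·0 ≡ 0  ⇒  (a,b)_2 = +1.
|Ram(-14, -7)| = 2, even; anisotropic at {7, ∞}.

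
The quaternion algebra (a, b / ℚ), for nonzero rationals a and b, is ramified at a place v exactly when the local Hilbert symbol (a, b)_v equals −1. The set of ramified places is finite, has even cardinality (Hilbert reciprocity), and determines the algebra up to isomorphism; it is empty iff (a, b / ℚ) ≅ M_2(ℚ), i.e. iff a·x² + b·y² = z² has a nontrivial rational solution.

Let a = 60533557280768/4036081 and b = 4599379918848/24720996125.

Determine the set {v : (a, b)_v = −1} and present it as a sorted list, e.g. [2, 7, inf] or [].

[3, 5]

Mod squares: a ≡ 143, b ≡ 4290. Check v ∈ {∞, 2, 3, 5, 7, 11, 13, 17, 23, 41}.
v=5: a=5^0·(≡3), b=5^-3·(≡2) mod 5; (3|5)=-1, (2|5)=-1; (−1)^{0·-3·2}·(-1)^-3·(-1)^0 = -1.
v=7: a=7^-4·(≡5), b=7^-6·(≡6) mod 7; (5|7)=-1, (6|7)=-1; (−1)^{-4·-6·3}·(-1)^-6·(-1)^-4 = +1.
v=2: v_2(a)=14, v_2(b)=19; units ≡ 7, 1 (mod 8); ε·ε+αω+βω = 1·0+14·0+19·0 ≡ 0  ⇒  (a,b)_2 = +1.
v=∞: 143 > 0 and 4290 > 0  ⇒  (a,b)_∞ = +1.
v=41: a=41^-2·(≡36), b=41^-2·(≡13) mod 41; (36|41)=+1, (13|41)=-1; (−1)^{-2·-2·20}·(+1)^-2·(-1)^-2 = +1.
v=11: a=11^1·(≡2), b=11^3·(≡1) mod 11; (2|11)=-1, (1|11)=+1; (−1)^{1·3·5}·(-1)^3·(+1)^1 = +1.
v=17: a=17^2·(≡10), b=17^0·(≡5) mod 17; (10|17)=-1, (5|17)=-1; (−1)^{2·0·8}·(-1)^0·(-1)^2 = +1.
v=3: a=3^0·(≡2), b=3^1·(≡2) mod 3; (2|3)=-1, (2|3)=-1; (−1)^{0·1·1}·(-1)^1·(-1)^0 = -1.
v=23: a=23^2·(≡19), b=23^0·(≡4) mod 23; (19|23)=-1, (4|23)=+1; (−1)^{2·0·11}·(-1)^0·(+1)^2 = +1.
v=13: a=13^3·(≡7), b=13^3·(≡5) mod 13; (7|13)=-1, (5|13)=-1; (−1)^{3·3·6}·(-1)^3·(-1)^3 = +1.
Ram(143, 4290) = {3, 5}; no ℚ_3-point on the conic.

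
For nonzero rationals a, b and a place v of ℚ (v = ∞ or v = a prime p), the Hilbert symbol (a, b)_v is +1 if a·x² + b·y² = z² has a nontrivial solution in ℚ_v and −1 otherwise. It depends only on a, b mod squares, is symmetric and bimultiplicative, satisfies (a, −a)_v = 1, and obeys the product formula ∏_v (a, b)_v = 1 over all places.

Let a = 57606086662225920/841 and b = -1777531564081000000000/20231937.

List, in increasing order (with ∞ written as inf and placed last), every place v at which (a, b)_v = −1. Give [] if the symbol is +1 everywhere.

[2, 3, 7, 13]

(a, b) ≡ (455, -330) mod (ℚ^×)²; places V = {2, 3, 5, 7, 11, 13, 23, 29, ∞}.
(a,b)_2: α=16, β=9; u≡7, v≡3 (mod 8); ε(u)ε(v)=1·1, αω(v)=16·1, βω(u)=9·0; sum ≡ 1  ⇒  -1.
(a,b)_7: α=5, u≡4; β=6, v≡5 (mod 7); (4|7)=+1, (5|7)=-1; sign (−1)^0·+1^6·-1^5 = -1.
(a,b)_3: α=2, u≡2; β=-7, v≡1 (mod 3); (2|3)=-1, (1|3)=+1; sign (−1)^0·-1^-7·+1^2 = -1.
(a,b)_13: α=3, u≡3; β=4, v≡11 (mod 13); (3|13)=+1, (11|13)=-1; sign (−1)^0·+1^4·-1^3 = -1.
(a,b)_∞: sgn(455)=+, sgn(-330)=−, so +1.
(a,b)_11: α=0, u≡1; β=-1, v≡9 (mod 11); (1|11)=+1, (9|11)=+1; sign (−1)^0·+1^-1·+1^0 = +1.
(a,b)_23: α=2, u≡18; β=2, v≡17 (mod 23); (18|23)=+1, (17|23)=-1; sign (−1)^0·+1^2·-1^2 = +1.
(a,b)_29: α=-2, u≡6; β=-2, v≡19 (mod 29); (6|29)=+1, (19|29)=-1; sign (−1)^0·+1^-2·-1^-2 = +1.
(a,b)_5: α=1, u≡4; β=9, v≡4 (mod 5); (4|5)=+1, (4|5)=+1; sign (−1)^0·+1^9·+1^1 = +1.
Ram(455, -330) = {2, 3, 7, 13}; no ℚ_2-point on the conic.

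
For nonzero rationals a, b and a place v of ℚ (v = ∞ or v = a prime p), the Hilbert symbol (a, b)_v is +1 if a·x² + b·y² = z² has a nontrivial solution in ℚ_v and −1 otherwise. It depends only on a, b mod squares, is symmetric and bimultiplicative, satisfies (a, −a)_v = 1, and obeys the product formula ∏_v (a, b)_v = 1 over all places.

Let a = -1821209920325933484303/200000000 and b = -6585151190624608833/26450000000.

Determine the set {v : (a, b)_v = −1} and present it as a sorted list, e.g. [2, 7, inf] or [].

[3, 11, 17, inf]

(a, b) ≡ (-37321086, -34) mod (ℚ^×)²; places V = {2, 3, 5, 7, 11, 17, 23, 29, 31, 37, ∞}.
(a,b)_37: α=3, u≡30; β=2, v≡7 (mod 37); (30|37)=+1, (7|37)=+1; sign (−1)^0·+1^2·+1^3 = +1.
(a,b)_31: α=3, u≡19; β=2, v≡1 (mod 31); (19|31)=+1, (1|31)=+1; sign (−1)^0·+1^2·+1^3 = +1.
(a,b)_23: α=0, u≡2; β=-2, v≡3 (mod 23); (2|23)=+1, (3|23)=+1; sign (−1)^0·+1^-2·+1^0 = +1.
(a,b)_17: α=1, u≡10; β=1, v≡4 (mod 17); (10|17)=-1, (4|17)=+1; sign (−1)^0·-1^1·+1^1 = -1.
(a,b)_5: α=-8, u≡1; β=-8, v≡1 (mod 5); (1|5)=+1, (1|5)=+1; sign (−1)^0·+1^-8·+1^-8 = +1.
(a,b)_11: α=3, u≡5; β=2, v≡6 (mod 11); (5|11)=+1, (6|11)=-1; sign (−1)^0·+1^2·-1^3 = -1.
(a,b)_∞: sgn(-37321086)=−, sgn(-34)=−, so -1.
(a,b)_3: α=7, u≡2; β=10, v≡2 (mod 3); (2|3)=-1, (2|3)=-1; sign (−1)^0·-1^10·-1^7 = -1.
(a,b)_29: α=3, u≡1; β=2, v≡1 (mod 29); (1|29)=+1, (1|29)=+1; sign (−1)^0·+1^2·+1^3 = +1.
(a,b)_2: α=-9, β=-7; u≡1, v≡7 (mod 8); ε(u)ε(v)=0·1, αω(v)=-9·0, βω(u)=-7·0; sum ≡ 0  ⇒  +1.
(a,b)_7: α=0, u≡4; β=2, v≡1 (mod 7); (4|7)=+1, (1|7)=+1; sign (−1)^0·+1^2·+1^0 = +1.
Ram(-37321086, -34) = {3, 11, 17, ∞}; no ℚ_3-point on the conic.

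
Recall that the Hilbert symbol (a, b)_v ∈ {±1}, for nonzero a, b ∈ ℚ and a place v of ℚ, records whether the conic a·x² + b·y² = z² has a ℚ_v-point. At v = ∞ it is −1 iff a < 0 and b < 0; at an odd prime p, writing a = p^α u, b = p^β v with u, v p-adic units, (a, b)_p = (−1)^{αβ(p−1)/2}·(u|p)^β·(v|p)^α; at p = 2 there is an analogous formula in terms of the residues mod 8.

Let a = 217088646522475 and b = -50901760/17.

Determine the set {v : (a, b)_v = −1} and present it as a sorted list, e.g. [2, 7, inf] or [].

[7, 13, 19, 23]

Mod squares: a ≡ 19, b ≡ -3380195. Check v ∈ {∞, 2, 5, 7, 13, 17, 19, 23}.
v=∞: 19 > 0 and -3380195 < 0  ⇒  (a,b)_∞ = +1.
v=13: a=13^2·(≡11), b=13^1·(≡7) mod 13; (11|13)=-1, (7|13)=-1; (−1)^{2·1·6}·(-1)^1·(-1)^2 = -1.
v=23: a=23^2·(≡15), b=23^1·(≡10) mod 23; (15|23)=-1, (10|23)=-1; (−1)^{2·1·11}·(-1)^1·(-1)^2 = -1.
v=17: a=17^2·(≡1), b=17^-1·(≡14) mod 17; (1|17)=+1, (14|17)=-1; (−1)^{2·-1·8}·(+1)^-1·(-1)^2 = +1.
v=2: v_2(a)=0, v_2(b)=8; units ≡ 3, 5 (mod 8); ε·ε+αω+βω = 1·0+0·1+8·1 ≡ 0  ⇒  (a,b)_2 = +1.
v=7: a=7^2·(≡3), b=7^1·(≡6) mod 7; (3|7)=-1, (6|7)=-1; (−1)^{2·1·3}·(-1)^1·(-1)^2 = -1.
v=5: a=5^2·(≡4), b=5^1·(≡4) mod 5; (4|5)=+1, (4|5)=+1; (−1)^{2·1·2}·(+1)^1·(+1)^2 = +1.
v=19: a=19^3·(≡7), b=19^1·(≡1) mod 19; (7|19)=+1, (1|19)=+1; (−1)^{3·1·9}·(+1)^1·(+1)^3 = -1.
Ram(19, -3380195) = {7, 13, 19, 23}; no ℚ_7-point on the conic.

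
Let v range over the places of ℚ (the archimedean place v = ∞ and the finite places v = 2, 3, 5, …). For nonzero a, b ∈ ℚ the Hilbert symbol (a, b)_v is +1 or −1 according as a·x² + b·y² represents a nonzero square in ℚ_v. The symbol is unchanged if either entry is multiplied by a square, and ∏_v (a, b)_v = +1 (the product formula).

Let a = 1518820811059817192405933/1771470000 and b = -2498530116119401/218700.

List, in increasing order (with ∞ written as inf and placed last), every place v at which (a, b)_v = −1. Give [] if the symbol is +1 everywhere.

(a, b) ≡ (12831, -3) mod (ℚ^×)²; places V = {2, 3, 5, 7, 13, 29, 31, 47, ∞}.
(a,b)_13: α=7, u≡3; β=4, v≡1 (mod 13); (3|13)=+1, (1|13)=+1; sign (−1)^0·+1^4·+1^7 = +1.
(a,b)_29: α=4, u≡5; β=2, v≡11 (mod 29); (5|29)=+1, (11|29)=-1; sign (−1)^0·+1^2·-1^4 = +1.
(a,b)_31: α=2, u≡7; β=2, v≡5 (mod 31); (7|31)=+1, (5|31)=+1; sign (−1)^0·+1^2·+1^2 = +1.
(a,b)_7: α=3, u≡5; β=2, v≡1 (mod 7); (5|7)=-1, (1|7)=+1; sign (−1)^0·-1^2·+1^3 = +1.
(a,b)_∞: sgn(12831)=+, sgn(-3)=−, so +1.
(a,b)_47: α=3, u≡46; β=2, v≡26 (mod 47); (46|47)=-1, (26|47)=-1; sign (−1)^0·-1^2·-1^3 = -1.
(a,b)_3: α=-11, u≡2; β=-7, v≡2 (mod 3); (2|3)=-1, (2|3)=-1; sign (−1)^1·-1^-7·-1^-11 = -1.
(a,b)_2: α=-4, β=-2; u≡7, v≡5 (mod 8); ε(u)ε(v)=1·0, αω(v)=-4·1, βω(u)=-2·0; sum ≡ 0  ⇒  +1.
(a,b)_5: α=-4, u≡4; β=-2, v≡3 (mod 5); (4|5)=+1, (3|5)=-1; sign (−1)^0·+1^-2·-1^-4 = +1.
|Ram(12831, -3)| = 2, even; anisotropic at {3, 47}.

[3, 47]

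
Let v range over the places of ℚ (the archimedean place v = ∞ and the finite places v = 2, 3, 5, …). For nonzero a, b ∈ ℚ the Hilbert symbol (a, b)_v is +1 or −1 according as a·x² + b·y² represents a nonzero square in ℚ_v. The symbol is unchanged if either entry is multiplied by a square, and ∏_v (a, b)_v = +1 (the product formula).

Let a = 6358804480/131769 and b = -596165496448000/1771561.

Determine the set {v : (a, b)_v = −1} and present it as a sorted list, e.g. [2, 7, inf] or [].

[]

Mod squares: a ≡ 126730, b ≡ -145. Check v ∈ {∞, 2, 3, 5, 7, 11, 19, 23, 29}.
v=11: a=11^-4·(≡8), b=11^-6·(≡5) mod 11; (8|11)=-1, (5|11)=+1; (−1)^{-4·-6·5}·(-1)^-6·(+1)^-4 = +1.
v=5: a=5^1·(≡4), b=5^3·(≡1) mod 5; (4|5)=+1, (1|5)=+1; (−1)^{1·3·2}·(+1)^3·(+1)^1 = +1.
v=29: a=29^1·(≡16), b=29^3·(≡22) mod 29; (16|29)=+1, (22|29)=+1; (−1)^{1·3·14}·(+1)^3·(+1)^1 = +1.
v=7: a=7^2·(≡4), b=7^0·(≡4) mod 7; (4|7)=+1, (4|7)=+1; (−1)^{2·0·3}·(+1)^0·(+1)^2 = +1.
v=23: a=23^1·(≡4), b=23^2·(≡12) mod 23; (4|23)=+1, (12|23)=+1; (−1)^{1·2·11}·(+1)^2·(+1)^1 = +1.
v=3: a=3^-2·(≡1), b=3^0·(≡2) mod 3; (1|3)=+1, (2|3)=-1; (−1)^{-2·0·1}·(+1)^0·(-1)^-2 = +1.
v=19: a=19^1·(≡4), b=19^2·(≡6) mod 19; (4|19)=+1, (6|19)=+1; (−1)^{1·2·9}·(+1)^2·(+1)^1 = +1.
v=2: v_2(a)=11, v_2(b)=10; units ≡ 5, 7 (mod 8); ε·ε+αω+βω = 0·1+11·0+10·1 ≡ 0  ⇒  (a,b)_2 = +1.
v=∞: 126730 > 0 and -145 < 0  ⇒  (a,b)_∞ = +1.
Ram(a, b) = ∅: the form 126730·x² + -145·y² − z² is isotropic over every ℚ_v, so by Hasse–Minkowski it is isotropic over ℚ.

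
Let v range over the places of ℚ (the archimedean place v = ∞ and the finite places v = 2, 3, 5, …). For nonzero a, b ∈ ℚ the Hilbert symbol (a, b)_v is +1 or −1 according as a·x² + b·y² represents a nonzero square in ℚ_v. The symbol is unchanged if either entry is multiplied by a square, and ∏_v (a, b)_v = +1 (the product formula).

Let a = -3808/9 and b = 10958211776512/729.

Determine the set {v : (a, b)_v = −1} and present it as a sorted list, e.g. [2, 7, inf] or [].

[]

(a, b) ≡ (-238, 2002) mod (ℚ^×)²; places V = {2, 3, 7, 11, 13, 17, ∞}.
(a,b)_∞: sgn(-238)=−, sgn(2002)=+, so +1.
(a,b)_7: α=1, u≡1; β=1, v≡6 (mod 7); (1|7)=+1, (6|7)=-1; sign (−1)^1·+1^1·-1^1 = +1.
(a,b)_2: α=5, β=17; u≡1, v≡1 (mod 8); ε(u)ε(v)=0·0, αω(v)=5·0, βω(u)=17·0; sum ≡ 0  ⇒  +1.
(a,b)_17: α=1, u≡11; β=4, v≡2 (mod 17); (11|17)=-1, (2|17)=+1; sign (−1)^0·-1^4·+1^1 = +1.
(a,b)_13: α=0, u≡3; β=1, v≡11 (mod 13); (3|13)=+1, (11|13)=-1; sign (−1)^0·+1^1·-1^0 = +1.
(a,b)_3: α=-2, u≡2; β=-6, v≡1 (mod 3); (2|3)=-1, (1|3)=+1; sign (−1)^0·-1^-6·+1^-2 = +1.
(a,b)_11: α=0, u≡1; β=1, v≡8 (mod 11); (1|11)=+1, (8|11)=-1; sign (−1)^0·+1^1·-1^0 = +1.
Every local symbol is +1, so the conic -238·x² + 2002·y² = z² has ℚ_v-points for all v and hence a ℚ-point; (a, b / ℚ) ≅ M_2(ℚ).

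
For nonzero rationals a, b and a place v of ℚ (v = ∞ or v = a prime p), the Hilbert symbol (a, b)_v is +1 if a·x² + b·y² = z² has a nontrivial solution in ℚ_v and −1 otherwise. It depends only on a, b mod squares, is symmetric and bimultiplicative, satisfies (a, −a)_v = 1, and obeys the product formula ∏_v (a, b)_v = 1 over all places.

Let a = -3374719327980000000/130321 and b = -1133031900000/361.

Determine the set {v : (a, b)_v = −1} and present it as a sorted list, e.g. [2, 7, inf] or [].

Mod squares: a ≡ -1155, b ≡ -390. Check v ∈ {∞, 2, 3, 5, 7, 11, 13, 19}.
v=19: a=19^-4·(≡6), b=19^-2·(≡5) mod 19; (6|19)=+1, (5|19)=+1; (−1)^{-4·-2·9}·(+1)^-2·(+1)^-4 = +1.
v=13: a=13^2·(≡11), b=13^1·(≡1) mod 13; (11|13)=-1, (1|13)=+1; (−1)^{2·1·6}·(-1)^1·(+1)^2 = -1.
v=5: a=5^7·(≡1), b=5^5·(≡2) mod 5; (1|5)=+1, (2|5)=-1; (−1)^{7·5·2}·(+1)^5·(-1)^7 = -1.
v=11: a=11^3·(≡3), b=11^2·(≡2) mod 11; (3|11)=+1, (2|11)=-1; (−1)^{3·2·5}·(+1)^2·(-1)^3 = -1.
v=3: a=3^7·(≡2), b=3^1·(≡2) mod 3; (2|3)=-1, (2|3)=-1; (−1)^{7·1·1}·(-1)^1·(-1)^7 = -1.
v=∞: -1155 < 0 and -390 < 0  ⇒  (a,b)_∞ = -1.
v=2: v_2(a)=8, v_2(b)=5; units ≡ 5, 5 (mod 8); ε·ε+αω+βω = 0·0+8·1+5·1 ≡ 1  ⇒  (a,b)_2 = -1.
v=7: a=7^3·(≡5), b=7^4·(≡4) mod 7; (5|7)=-1, (4|7)=+1; (−1)^{3·4·3}·(-1)^4·(+1)^3 = +1.
Ram(-1155, -390) = {2, 3, 5, 11, 13, ∞}; no ℚ_2-point on the conic.

[2, 3, 5, 11, 13, inf]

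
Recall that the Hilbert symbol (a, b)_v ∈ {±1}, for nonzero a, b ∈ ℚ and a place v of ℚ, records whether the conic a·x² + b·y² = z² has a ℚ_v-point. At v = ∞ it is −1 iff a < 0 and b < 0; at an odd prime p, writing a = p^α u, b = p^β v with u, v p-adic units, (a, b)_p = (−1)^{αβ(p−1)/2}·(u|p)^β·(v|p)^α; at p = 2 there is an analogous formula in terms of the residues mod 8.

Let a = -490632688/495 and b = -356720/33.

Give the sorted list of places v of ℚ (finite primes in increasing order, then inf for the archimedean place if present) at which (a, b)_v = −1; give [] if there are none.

(a, b) ≡ (-385, -15015) mod (ℚ^×)²; places V = {2, 3, 5, 7, 11, 13, 23, ∞}.
(a,b)_11: α=-1, u≡4; β=-1, v≡7 (mod 11); (4|11)=+1, (7|11)=-1; sign (−1)^1·+1^-1·-1^-1 = +1.
(a,b)_2: α=4, β=4; u≡7, v≡1 (mod 8); ε(u)ε(v)=1·0, αω(v)=4·0, βω(u)=4·0; sum ≡ 0  ⇒  +1.
(a,b)_∞: sgn(-385)=−, sgn(-15015)=−, so -1.
(a,b)_3: α=-2, u≡2; β=-1, v≡2 (mod 3); (2|3)=-1, (2|3)=-1; sign (−1)^0·-1^-1·-1^-2 = -1.
(a,b)_13: α=2, u≡8; β=1, v≡6 (mod 13); (8|13)=-1, (6|13)=-1; sign (−1)^0·-1^1·-1^2 = -1.
(a,b)_23: α=2, u≡6; β=0, v≡1 (mod 23); (6|23)=+1, (1|23)=+1; sign (−1)^0·+1^0·+1^2 = +1.
(a,b)_7: α=3, u≡4; β=3, v≡2 (mod 7); (4|7)=+1, (2|7)=+1; sign (−1)^1·+1^3·+1^3 = -1.
(a,b)_5: α=-1, u≡3; β=1, v≡2 (mod 5); (3|5)=-1, (2|5)=-1; sign (−1)^0·-1^1·-1^-1 = +1.
Ram(-385, -15015) = {3, 7, 13, ∞}; no ℚ_3-point on the conic.

[3, 7, 13, inf]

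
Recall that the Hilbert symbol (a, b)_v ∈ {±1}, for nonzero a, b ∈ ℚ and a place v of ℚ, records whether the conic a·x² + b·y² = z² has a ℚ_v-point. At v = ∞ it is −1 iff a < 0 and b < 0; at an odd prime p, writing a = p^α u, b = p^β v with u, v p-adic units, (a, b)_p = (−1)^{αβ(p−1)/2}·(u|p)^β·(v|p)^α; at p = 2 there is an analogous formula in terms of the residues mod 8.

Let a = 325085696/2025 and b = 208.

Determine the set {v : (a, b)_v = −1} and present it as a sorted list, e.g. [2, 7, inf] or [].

Mod squares: a ≡ 26, b ≡ 13. Check v ∈ {∞, 2, 3, 5, 13, 17}.
v=17: a=17^2·(≡4), b=17^0·(≡4) mod 17; (4|17)=+1, (4|17)=+1; (−1)^{2·0·8}·(+1)^0·(+1)^2 = +1.
v=2: v_2(a)=9, v_2(b)=4; units ≡ 5, 5 (mod 8); ε·ε+αω+βω = 0·0+9·1+4·1 ≡ 1  ⇒  (a,b)_2 = -1.
v=5: a=5^-2·(≡1), b=5^0·(≡3) mod 5; (1|5)=+1, (3|5)=-1; (−1)^{-2·0·2}·(+1)^0·(-1)^-2 = +1.
v=∞: 26 > 0 and 13 > 0  ⇒  (a,b)_∞ = +1.
v=3: a=3^-4·(≡2), b=3^0·(≡1) mod 3; (2|3)=-1, (1|3)=+1; (−1)^{-4·0·1}·(-1)^0·(+1)^-4 = +1.
v=13: a=13^3·(≡8), b=13^1·(≡3) mod 13; (8|13)=-1, (3|13)=+1; (−1)^{3·1·6}·(-1)^1·(+1)^3 = -1.
|Ram(26, 13)| = 2, even; anisotropic at {2, 13}.

[2, 13]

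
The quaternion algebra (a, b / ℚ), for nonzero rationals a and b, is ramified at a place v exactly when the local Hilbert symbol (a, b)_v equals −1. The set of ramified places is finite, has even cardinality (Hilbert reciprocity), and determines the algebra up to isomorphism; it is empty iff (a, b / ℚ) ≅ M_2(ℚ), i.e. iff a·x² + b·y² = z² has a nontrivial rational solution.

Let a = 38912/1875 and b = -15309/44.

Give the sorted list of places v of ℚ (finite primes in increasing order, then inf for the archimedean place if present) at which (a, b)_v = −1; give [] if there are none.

(a, b) ≡ (114, -231) mod (ℚ^×)²; places V = {2, 3, 5, 7, 11, 19, ∞}.
(a,b)_2: α=11, β=-2; u≡1, v≡1 (mod 8); ε(u)ε(v)=0·0, αω(v)=11·0, βω(u)=-2·0; sum ≡ 0  ⇒  +1.
(a,b)_11: α=0, u≡1; β=-1, v≡9 (mod 11); (1|11)=+1, (9|11)=+1; sign (−1)^0·+1^-1·+1^0 = +1.
(a,b)_7: α=0, u≡1; β=1, v≡2 (mod 7); (1|7)=+1, (2|7)=+1; sign (−1)^0·+1^1·+1^0 = +1.
(a,b)_∞: sgn(114)=+, sgn(-231)=−, so +1.
(a,b)_5: α=-4, u≡4; β=0, v≡4 (mod 5); (4|5)=+1, (4|5)=+1; sign (−1)^0·+1^0·+1^-4 = +1.
(a,b)_19: α=1, u≡7; β=0, v≡4 (mod 19); (7|19)=+1, (4|19)=+1; sign (−1)^0·+1^0·+1^1 = +1.
(a,b)_3: α=-1, u≡2; β=7, v≡1 (mod 3); (2|3)=-1, (1|3)=+1; sign (−1)^1·-1^7·+1^-1 = +1.
Ram(a, b) = ∅: the form 114·x² + -231·y² − z² is isotropic over every ℚ_v, so by Hasse–Minkowski it is isotropic over ℚ.

[]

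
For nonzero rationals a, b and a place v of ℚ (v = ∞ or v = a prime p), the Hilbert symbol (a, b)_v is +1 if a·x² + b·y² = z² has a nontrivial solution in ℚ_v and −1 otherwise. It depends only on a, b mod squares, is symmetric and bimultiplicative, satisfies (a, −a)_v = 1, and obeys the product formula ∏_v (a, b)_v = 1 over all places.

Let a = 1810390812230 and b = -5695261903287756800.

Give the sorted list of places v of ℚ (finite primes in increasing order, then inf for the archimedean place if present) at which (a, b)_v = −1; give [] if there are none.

Mod squares: a ≡ 1430, b ≡ -71162. Check v ∈ {∞, 2, 5, 7, 11, 13, 17, 23}.
v=13: a=13^3·(≡8), b=13^3·(≡1) mod 13; (8|13)=-1, (1|13)=+1; (−1)^{3·3·6}·(-1)^3·(+1)^3 = -1.
v=7: a=7^2·(≡2), b=7^1·(≡3) mod 7; (2|7)=+1, (3|7)=-1; (−1)^{2·1·3}·(+1)^1·(-1)^2 = +1.
v=5: a=5^1·(≡1), b=5^2·(≡3) mod 5; (1|5)=+1, (3|5)=-1; (−1)^{1·2·2}·(+1)^2·(-1)^1 = -1.
v=23: a=23^2·(≡6), b=23^3·(≡10) mod 23; (6|23)=+1, (10|23)=-1; (−1)^{2·3·11}·(+1)^3·(-1)^2 = +1.
v=2: v_2(a)=1, v_2(b)=11; units ≡ 3, 3 (mod 8); ε·ε+αω+βω = 1·1+1·1+11·1 ≡ 1  ⇒  (a,b)_2 = -1.
v=11: a=11^1·(≡1), b=11^2·(≡2) mod 11; (1|11)=+1, (2|11)=-1; (−1)^{1·2·5}·(+1)^2·(-1)^1 = -1.
v=17: a=17^2·(≡8), b=17^3·(≡2) mod 17; (8|17)=+1, (2|17)=+1; (−1)^{2·3·8}·(+1)^3·(+1)^2 = +1.
v=∞: 1430 > 0 and -71162 < 0  ⇒  (a,b)_∞ = +1.
Ram(1430, -71162) = {2, 5, 11, 13}; no ℚ_2-point on the conic.

[2, 5, 11, 13]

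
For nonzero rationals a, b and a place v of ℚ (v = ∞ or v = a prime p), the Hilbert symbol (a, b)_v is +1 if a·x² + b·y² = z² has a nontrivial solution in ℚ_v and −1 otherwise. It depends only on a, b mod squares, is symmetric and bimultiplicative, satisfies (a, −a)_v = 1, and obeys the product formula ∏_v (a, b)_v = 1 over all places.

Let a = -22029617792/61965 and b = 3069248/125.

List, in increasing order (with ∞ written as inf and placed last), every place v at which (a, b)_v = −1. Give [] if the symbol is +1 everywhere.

Mod squares: a ≡ -479570, b ≡ 239785. Check v ∈ {∞, 2, 3, 5, 7, 13, 17, 19, 31}.
v=13: a=13^3·(≡9), b=13^1·(≡2) mod 13; (9|13)=+1, (2|13)=-1; (−1)^{3·1·6}·(+1)^1·(-1)^3 = -1.
v=17: a=17^-1·(≡7), b=17^1·(≡12) mod 17; (7|17)=-1, (12|17)=-1; (−1)^{-1·1·8}·(-1)^1·(-1)^-1 = +1.
v=3: a=3^-6·(≡1), b=3^0·(≡1) mod 3; (1|3)=+1, (1|3)=+1; (−1)^{-6·0·1}·(+1)^0·(+1)^-6 = +1.
v=2: v_2(a)=7, v_2(b)=6; units ≡ 7, 1 (mod 8); ε·ε+αω+βω = 1·0+7·0+6·0 ≡ 0  ⇒  (a,b)_2 = +1.
v=5: a=5^-1·(≡1), b=5^-3·(≡3) mod 5; (1|5)=+1, (3|5)=-1; (−1)^{-1·-3·2}·(+1)^-3·(-1)^-1 = -1.
v=∞: -479570 < 0 and 239785 > 0  ⇒  (a,b)_∞ = +1.
v=19: a=19^2·(≡4), b=19^0·(≡11) mod 19; (4|19)=+1, (11|19)=+1; (−1)^{2·0·9}·(+1)^0·(+1)^2 = +1.
v=31: a=31^1·(≡29), b=31^1·(≡25) mod 31; (29|31)=-1, (25|31)=+1; (−1)^{1·1·15}·(-1)^1·(+1)^1 = +1.
v=7: a=7^1·(≡3), b=7^1·(≡2) mod 7; (3|7)=-1, (2|7)=+1; (−1)^{1·1·3}·(-1)^1·(+1)^1 = +1.
(-479570, 239785 / ℚ) ramifies at {5, 13}: a division algebra.

[5, 13]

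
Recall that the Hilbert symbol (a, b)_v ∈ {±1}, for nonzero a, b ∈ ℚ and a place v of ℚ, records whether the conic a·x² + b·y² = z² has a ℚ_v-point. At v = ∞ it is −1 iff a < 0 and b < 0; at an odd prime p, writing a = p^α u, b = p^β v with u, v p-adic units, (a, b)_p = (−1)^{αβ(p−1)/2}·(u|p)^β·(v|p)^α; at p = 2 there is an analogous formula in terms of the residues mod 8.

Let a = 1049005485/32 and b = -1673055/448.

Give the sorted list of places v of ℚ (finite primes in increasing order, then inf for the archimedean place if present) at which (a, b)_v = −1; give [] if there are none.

[5, 7, 11, 17]

Mod squares: a ≡ 35530, b ≡ -1785. Check v ∈ {∞, 2, 3, 5, 7, 11, 17, 19}.
v=11: a=11^1·(≡2), b=11^0·(≡7) mod 11; (2|11)=-1, (7|11)=-1; (−1)^{1·0·5}·(-1)^0·(-1)^1 = -1.
v=17: a=17^1·(≡2), b=17^1·(≡11) mod 17; (2|17)=+1, (11|17)=-1; (−1)^{1·1·8}·(+1)^1·(-1)^1 = -1.
v=3: a=3^10·(≡1), b=3^9·(≡2) mod 3; (1|3)=+1, (2|3)=-1; (−1)^{10·9·1}·(+1)^9·(-1)^10 = +1.
v=2: v_2(a)=-5, v_2(b)=-6; units ≡ 5, 7 (mod 8); ε·ε+αω+βω = 0·1+-5·0+-6·1 ≡ 0  ⇒  (a,b)_2 = +1.
v=∞: 35530 > 0 and -1785 < 0  ⇒  (a,b)_∞ = +1.
v=7: a=7^0·(≡6), b=7^-1·(≡1) mod 7; (6|7)=-1, (1|7)=+1; (−1)^{0·-1·3}·(-1)^-1·(+1)^0 = -1.
v=19: a=19^1·(≡2), b=19^0·(≡6) mod 19; (2|19)=-1, (6|19)=+1; (−1)^{1·0·9}·(-1)^0·(+1)^1 = +1.
v=5: a=5^1·(≡1), b=5^1·(≡3) mod 5; (1|5)=+1, (3|5)=-1; (−1)^{1·1·2}·(+1)^1·(-1)^1 = -1.
Ram(35530, -1785) = {5, 7, 11, 17}; no ℚ_5-point on the conic.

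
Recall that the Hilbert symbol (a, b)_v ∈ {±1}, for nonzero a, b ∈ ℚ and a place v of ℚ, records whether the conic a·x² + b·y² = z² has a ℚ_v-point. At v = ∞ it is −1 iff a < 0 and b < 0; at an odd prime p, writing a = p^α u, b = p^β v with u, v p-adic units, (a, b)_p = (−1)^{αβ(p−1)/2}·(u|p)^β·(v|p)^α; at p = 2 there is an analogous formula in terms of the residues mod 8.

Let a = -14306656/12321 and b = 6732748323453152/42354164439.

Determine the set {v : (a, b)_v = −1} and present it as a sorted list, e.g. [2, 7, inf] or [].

(a, b) ≡ (-3094, 537602) mod (ℚ^×)²; places V = {2, 3, 7, 11, 13, 17, 23, 29, 31, 37, ∞}.
(a,b)_37: α=-2, u≡19; β=-4, v≡22 (mod 37); (19|37)=-1, (22|37)=-1; sign (−1)^0·-1^-4·-1^-2 = +1.
(a,b)_11: α=0, u≡10; β=2, v≡10 (mod 11); (10|11)=-1, (10|11)=-1; sign (−1)^0·-1^2·-1^0 = +1.
(a,b)_29: α=0, u≡7; β=1, v≡28 (mod 29); (7|29)=+1, (28|29)=+1; sign (−1)^0·+1^1·+1^0 = +1.
(a,b)_2: α=5, β=5; u≡5, v≡1 (mod 8); ε(u)ε(v)=0·0, αω(v)=5·0, βω(u)=5·1; sum ≡ 1  ⇒  -1.
(a,b)_13: α=1, u≡12; β=1, v≡1 (mod 13); (12|13)=+1, (1|13)=+1; sign (−1)^0·+1^1·+1^1 = +1.
(a,b)_31: α=0, u≡11; β=-1, v≡17 (mod 31); (11|31)=-1, (17|31)=-1; sign (−1)^0·-1^-1·-1^0 = -1.
(a,b)_7: α=1, u≡3; β=4, v≡1 (mod 7); (3|7)=-1, (1|7)=+1; sign (−1)^0·-1^4·+1^1 = +1.
(a,b)_∞: sgn(-3094)=−, sgn(537602)=+, so +1.
(a,b)_3: α=-2, u≡2; β=-6, v≡2 (mod 3); (2|3)=-1, (2|3)=-1; sign (−1)^0·-1^-6·-1^-2 = +1.
(a,b)_23: α=0, u≡5; β=1, v≡1 (mod 23); (5|23)=-1, (1|23)=+1; sign (−1)^0·-1^1·+1^0 = -1.
(a,b)_17: α=3, u≡14; β=4, v≡12 (mod 17); (14|17)=-1, (12|17)=-1; sign (−1)^0·-1^4·-1^3 = -1.
|Ram(-3094, 537602)| = 4, even; anisotropic at {2, 17, 23, 31}.

[2, 17, 23, 31]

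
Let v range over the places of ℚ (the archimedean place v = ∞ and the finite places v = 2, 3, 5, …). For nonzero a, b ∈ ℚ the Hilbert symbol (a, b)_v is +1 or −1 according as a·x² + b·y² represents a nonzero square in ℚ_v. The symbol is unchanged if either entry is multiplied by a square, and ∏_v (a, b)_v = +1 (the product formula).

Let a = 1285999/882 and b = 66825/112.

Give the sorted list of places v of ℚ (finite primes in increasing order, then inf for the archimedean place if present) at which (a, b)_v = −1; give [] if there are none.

[2, 3, 11, 17]

(a, b) ≡ (4862, 231) mod (ℚ^×)²; places V = {2, 3, 5, 7, 11, 13, 17, 23, ∞}.
(a,b)_7: α=-2, u≡2; β=-1, v≡5 (mod 7); (2|7)=+1, (5|7)=-1; sign (−1)^0·+1^-1·-1^-2 = +1.
(a,b)_17: α=1, u≡10; β=0, v≡10 (mod 17); (10|17)=-1, (10|17)=-1; sign (−1)^0·-1^0·-1^1 = -1.
(a,b)_2: α=-1, β=-4; u≡7, v≡7 (mod 8); ε(u)ε(v)=1·1, αω(v)=-1·0, βω(u)=-4·0; sum ≡ 1  ⇒  -1.
(a,b)_13: α=1, u≡10; β=0, v≡12 (mod 13); (10|13)=+1, (12|13)=+1; sign (−1)^0·+1^0·+1^1 = +1.
(a,b)_5: α=0, u≡2; β=2, v≡4 (mod 5); (2|5)=-1, (4|5)=+1; sign (−1)^0·-1^2·+1^0 = +1.
(a,b)_23: α=2, u≡2; β=0, v≡12 (mod 23); (2|23)=+1, (12|23)=+1; sign (−1)^0·+1^0·+1^2 = +1.
(a,b)_3: α=-2, u≡2; β=5, v≡2 (mod 3); (2|3)=-1, (2|3)=-1; sign (−1)^0·-1^5·-1^-2 = -1.
(a,b)_11: α=1, u≡6; β=1, v≡7 (mod 11); (6|11)=-1, (7|11)=-1; sign (−1)^1·-1^1·-1^1 = -1.
(a,b)_∞: sgn(4862)=+, sgn(231)=+, so +1.
Ram(4862, 231) = {2, 3, 11, 17}; no ℚ_2-point on the conic.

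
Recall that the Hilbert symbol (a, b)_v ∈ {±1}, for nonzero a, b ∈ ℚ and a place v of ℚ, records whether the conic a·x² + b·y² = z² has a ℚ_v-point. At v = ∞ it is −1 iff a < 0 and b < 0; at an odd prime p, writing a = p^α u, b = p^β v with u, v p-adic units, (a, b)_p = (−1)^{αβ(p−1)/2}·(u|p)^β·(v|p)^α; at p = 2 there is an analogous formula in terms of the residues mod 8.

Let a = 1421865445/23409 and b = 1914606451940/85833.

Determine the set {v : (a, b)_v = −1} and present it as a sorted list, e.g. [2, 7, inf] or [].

(a, b) ≡ (5005, 2145) mod (ℚ^×)²; places V = {2, 3, 5, 7, 11, 13, 17, 23, 41, ∞}.
(a,b)_17: α=-2, u≡5; β=-2, v≡12 (mod 17); (5|17)=-1, (12|17)=-1; sign (−1)^0·-1^-2·-1^-2 = +1.
(a,b)_23: α=0, u≡15; β=2, v≡3 (mod 23); (15|23)=-1, (3|23)=+1; sign (−1)^0·-1^2·+1^0 = +1.
(a,b)_2: α=0, β=2; u≡5, v≡1 (mod 8); ε(u)ε(v)=0·0, αω(v)=0·0, βω(u)=2·1; sum ≡ 0  ⇒  +1.
(a,b)_7: α=1, u≡1; β=2, v≡3 (mod 7); (1|7)=+1, (3|7)=-1; sign (−1)^0·+1^2·-1^1 = -1.
(a,b)_3: α=-4, u≡1; β=-3, v≡1 (mod 3); (1|3)=+1, (1|3)=+1; sign (−1)^0·+1^-3·+1^-4 = +1.
(a,b)_∞: sgn(5005)=+, sgn(2145)=+, so +1.
(a,b)_13: α=3, u≡5; β=3, v≡9 (mod 13); (5|13)=-1, (9|13)=+1; sign (−1)^0·-1^3·+1^3 = -1.
(a,b)_41: α=2, u≡13; β=2, v≡11 (mod 41); (13|41)=-1, (11|41)=-1; sign (−1)^0·-1^2·-1^2 = +1.
(a,b)_11: α=1, u≡1; β=-1, v≡7 (mod 11); (1|11)=+1, (7|11)=-1; sign (−1)^1·+1^-1·-1^1 = +1.
(a,b)_5: α=1, u≡1; β=1, v≡1 (mod 5); (1|5)=+1, (1|5)=+1; sign (−1)^0·+1^1·+1^1 = +1.
Ram(5005, 2145) = {7, 13}; no ℚ_7-point on the conic.

[7, 13]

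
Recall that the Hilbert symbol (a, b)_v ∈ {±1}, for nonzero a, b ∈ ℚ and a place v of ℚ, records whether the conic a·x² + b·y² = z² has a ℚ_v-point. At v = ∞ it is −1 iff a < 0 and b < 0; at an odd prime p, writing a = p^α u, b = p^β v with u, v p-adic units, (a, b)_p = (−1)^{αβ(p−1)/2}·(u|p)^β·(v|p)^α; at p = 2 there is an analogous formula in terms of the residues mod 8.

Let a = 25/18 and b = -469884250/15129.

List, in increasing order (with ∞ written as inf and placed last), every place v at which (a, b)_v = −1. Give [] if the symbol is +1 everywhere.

Mod squares: a ≡ 2, b ≡ -35530. Check v ∈ {∞, 2, 3, 5, 11, 17, 19, 23, 41}.
v=23: a=23^0·(≡18), b=23^2·(≡21) mod 23; (18|23)=+1, (21|23)=-1; (−1)^{0·2·11}·(+1)^2·(-1)^0 = +1.
v=3: a=3^-2·(≡2), b=3^-2·(≡2) mod 3; (2|3)=-1, (2|3)=-1; (−1)^{-2·-2·1}·(-1)^-2·(-1)^-2 = +1.
v=11: a=11^0·(≡2), b=11^1·(≡3) mod 11; (2|11)=-1, (3|11)=+1; (−1)^{0·1·5}·(-1)^1·(+1)^0 = -1.
v=17: a=17^0·(≡8), b=17^1·(≡1) mod 17; (8|17)=+1, (1|17)=+1; (−1)^{0·1·8}·(+1)^1·(+1)^0 = +1.
v=5: a=5^2·(≡2), b=5^3·(≡4) mod 5; (2|5)=-1, (4|5)=+1; (−1)^{2·3·2}·(-1)^3·(+1)^2 = -1.
v=∞: 2 > 0 and -35530 < 0  ⇒  (a,b)_∞ = +1.
v=41: a=41^0·(≡31), b=41^-2·(≡7) mod 41; (31|41)=+1, (7|41)=-1; (−1)^{0·-2·20}·(+1)^-2·(-1)^0 = +1.
v=19: a=19^0·(≡13), b=19^1·(≡6) mod 19; (13|19)=-1, (6|19)=+1; (−1)^{0·1·9}·(-1)^1·(+1)^0 = -1.
v=2: v_2(a)=-1, v_2(b)=1; units ≡ 1, 3 (mod 8); ε·ε+αω+βω = 0·1+-1·1+1·0 ≡ 1  ⇒  (a,b)_2 = -1.
(2, -35530 / ℚ) ramifies at {2, 5, 11, 19}: a division algebra.

[2, 5, 11, 19]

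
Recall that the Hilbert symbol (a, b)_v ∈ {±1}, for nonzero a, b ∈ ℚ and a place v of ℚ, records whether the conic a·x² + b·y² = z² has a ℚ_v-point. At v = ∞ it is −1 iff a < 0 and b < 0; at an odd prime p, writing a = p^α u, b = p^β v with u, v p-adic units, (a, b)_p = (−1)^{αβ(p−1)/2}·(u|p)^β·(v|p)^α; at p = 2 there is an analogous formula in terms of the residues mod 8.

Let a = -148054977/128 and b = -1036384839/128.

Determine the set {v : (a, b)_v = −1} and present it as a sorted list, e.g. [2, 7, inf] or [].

(a, b) ≡ (-17794, -2542) mod (ℚ^×)²; places V = {2, 3, 7, 31, 41, 43, ∞}.
(a,b)_31: α=1, u≡12; β=1, v≡22 (mod 31); (12|31)=-1, (22|31)=-1; sign (−1)^1·-1^1·-1^1 = -1.
(a,b)_41: α=1, u≡12; β=1, v≡2 (mod 41); (12|41)=-1, (2|41)=+1; sign (−1)^0·-1^1·+1^1 = -1.
(a,b)_2: α=-7, β=-7; u≡7, v≡1 (mod 8); ε(u)ε(v)=1·0, αω(v)=-7·0, βω(u)=-7·0; sum ≡ 0  ⇒  +1.
(a,b)_7: α=1, u≡3; β=2, v≡3 (mod 7); (3|7)=-1, (3|7)=-1; sign (−1)^0·-1^2·-1^1 = -1.
(a,b)_43: α=2, u≡7; β=2, v≡6 (mod 43); (7|43)=-1, (6|43)=+1; sign (−1)^0·-1^2·+1^2 = +1.
(a,b)_∞: sgn(-17794)=−, sgn(-2542)=−, so -1.
(a,b)_3: α=2, u≡2; β=2, v≡2 (mod 3); (2|3)=-1, (2|3)=-1; sign (−1)^0·-1^2·-1^2 = +1.
|Ram(-17794, -2542)| = 4, even; anisotropic at {7, 31, 41, ∞}.

[7, 31, 41, inf]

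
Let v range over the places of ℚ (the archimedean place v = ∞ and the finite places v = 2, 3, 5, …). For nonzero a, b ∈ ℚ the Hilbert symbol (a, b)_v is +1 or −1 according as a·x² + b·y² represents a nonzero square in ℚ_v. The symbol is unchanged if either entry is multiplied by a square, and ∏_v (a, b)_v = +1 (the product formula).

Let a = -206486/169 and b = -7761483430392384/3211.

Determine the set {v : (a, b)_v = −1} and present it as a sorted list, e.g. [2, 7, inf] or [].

[2, 11, 43, inf]

Mod squares: a ≡ -86, b ≡ -6407731. Check v ∈ {∞, 2, 3, 7, 11, 13, 19, 23, 31, 43}.
v=19: a=19^0·(≡16), b=19^-1·(≡6) mod 19; (16|19)=+1, (6|19)=+1; (−1)^{0·-1·9}·(+1)^-1·(+1)^0 = +1.
v=∞: -86 < 0 and -6407731 < 0  ⇒  (a,b)_∞ = -1.
v=2: v_2(a)=1, v_2(b)=6; units ≡ 5, 5 (mod 8); ε·ε+αω+βω = 0·0+1·1+6·1 ≡ 1  ⇒  (a,b)_2 = -1.
v=43: a=43^1·(≡24), b=43^3·(≡11) mod 43; (24|43)=+1, (11|43)=+1; (−1)^{1·3·21}·(+1)^3·(+1)^1 = -1.
v=23: a=23^0·(≡1), b=23^1·(≡6) mod 23; (1|23)=+1, (6|23)=+1; (−1)^{0·1·11}·(+1)^1·(+1)^0 = +1.
v=11: a=11^0·(≡7), b=11^1·(≡7) mod 11; (7|11)=-1, (7|11)=-1; (−1)^{0·1·5}·(-1)^1·(-1)^0 = -1.
v=3: a=3^0·(≡1), b=3^4·(≡2) mod 3; (1|3)=+1, (2|3)=-1; (−1)^{0·4·1}·(+1)^4·(-1)^0 = +1.
v=31: a=31^0·(≡7), b=31^1·(≡18) mod 31; (7|31)=+1, (18|31)=+1; (−1)^{0·1·15}·(+1)^1·(+1)^0 = +1.
v=7: a=7^4·(≡5), b=7^4·(≡6) mod 7; (5|7)=-1, (6|7)=-1; (−1)^{4·4·3}·(-1)^4·(-1)^4 = +1.
v=13: a=13^-2·(≡6), b=13^-2·(≡8) mod 13; (6|13)=-1, (8|13)=-1; (−1)^{-2·-2·6}·(-1)^-2·(-1)^-2 = +1.
Ram(-86, -6407731) = {2, 11, 43, ∞}; no ℚ_2-point on the conic.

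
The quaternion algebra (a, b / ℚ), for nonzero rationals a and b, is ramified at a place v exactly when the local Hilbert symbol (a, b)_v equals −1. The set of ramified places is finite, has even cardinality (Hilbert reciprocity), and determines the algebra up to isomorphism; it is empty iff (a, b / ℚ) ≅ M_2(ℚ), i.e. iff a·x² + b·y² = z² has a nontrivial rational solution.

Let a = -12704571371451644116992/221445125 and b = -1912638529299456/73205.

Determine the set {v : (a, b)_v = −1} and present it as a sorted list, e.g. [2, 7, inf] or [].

Mod squares: a ≡ -41615, b ≡ -124845. Check v ∈ {∞, 2, 3, 5, 7, 11, 29, 31, 41}.
v=5: a=5^-3·(≡3), b=5^-1·(≡4) mod 5; (3|5)=-1, (4|5)=+1; (−1)^{-3·-1·2}·(-1)^-1·(+1)^-3 = -1.
v=11: a=11^-6·(≡3), b=11^-4·(≡4) mod 11; (3|11)=+1, (4|11)=+1; (−1)^{-6·-4·5}·(+1)^-4·(+1)^-6 = +1.
v=2: v_2(a)=18, v_2(b)=10; units ≡ 1, 3 (mod 8); ε·ε+αω+βω = 0·1+18·1+10·0 ≡ 0  ⇒  (a,b)_2 = +1.
v=41: a=41^1·(≡33), b=41^1·(≡7) mod 41; (33|41)=+1, (7|41)=-1; (−1)^{1·1·20}·(+1)^1·(-1)^1 = -1.
v=29: a=29^1·(≡17), b=29^1·(≡6) mod 29; (17|29)=-1, (6|29)=+1; (−1)^{1·1·14}·(-1)^1·(+1)^1 = -1.
v=∞: -41615 < 0 and -124845 < 0  ⇒  (a,b)_∞ = -1.
v=31: a=31^6·(≡20), b=31^4·(≡12) mod 31; (20|31)=+1, (12|31)=-1; (−1)^{6·4·15}·(+1)^4·(-1)^6 = +1.
v=7: a=7^1·(≡5), b=7^1·(≡2) mod 7; (5|7)=-1, (2|7)=+1; (−1)^{1·1·3}·(-1)^1·(+1)^1 = +1.
v=3: a=3^8·(≡1), b=3^5·(≡1) mod 3; (1|3)=+1, (1|3)=+1; (−1)^{8·5·1}·(+1)^5·(+1)^8 = +1.
(-41615, -124845 / ℚ) ramifies at {5, 29, 41, ∞}: a division algebra.

[5, 29, 41, inf]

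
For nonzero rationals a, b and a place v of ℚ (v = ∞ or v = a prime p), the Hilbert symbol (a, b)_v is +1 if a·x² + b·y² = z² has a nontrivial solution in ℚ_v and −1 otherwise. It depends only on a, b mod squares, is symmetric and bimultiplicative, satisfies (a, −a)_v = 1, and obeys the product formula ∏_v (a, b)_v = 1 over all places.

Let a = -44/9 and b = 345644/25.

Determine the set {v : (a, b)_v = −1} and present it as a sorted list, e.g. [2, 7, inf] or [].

[11, 13]

Mod squares: a ≡ -11, b ≡ 299. Check v ∈ {∞, 2, 3, 5, 11, 13, 17, 23}.
v=11: a=11^1·(≡2), b=11^0·(≡8) mod 11; (2|11)=-1, (8|11)=-1; (−1)^{1·0·5}·(-1)^0·(-1)^1 = -1.
v=13: a=13^0·(≡11), b=13^1·(≡10) mod 13; (11|13)=-1, (10|13)=+1; (−1)^{0·1·6}·(-1)^1·(+1)^0 = -1.
v=23: a=23^0·(≡13), b=23^1·(≡16) mod 23; (13|23)=+1, (16|23)=+1; (−1)^{0·1·11}·(+1)^1·(+1)^0 = +1.
v=5: a=5^0·(≡4), b=5^-2·(≡4) mod 5; (4|5)=+1, (4|5)=+1; (−1)^{0·-2·2}·(+1)^-2·(+1)^0 = +1.
v=17: a=17^0·(≡14), b=17^2·(≡5) mod 17; (14|17)=-1, (5|17)=-1; (−1)^{0·2·8}·(-1)^2·(-1)^0 = +1.
v=∞: -11 < 0 and 299 > 0  ⇒  (a,b)_∞ = +1.
v=3: a=3^-2·(≡1), b=3^0·(≡2) mod 3; (1|3)=+1, (2|3)=-1; (−1)^{-2·0·1}·(+1)^0·(-1)^-2 = +1.
v=2: v_2(a)=2, v_2(b)=2; units ≡ 5, 3 (mod 8); ε·ε+αω+βω = 0·1+2·1+2·1 ≡ 0  ⇒  (a,b)_2 = +1.
|Ram(-11, 299)| = 2, even; anisotropic at {11, 13}.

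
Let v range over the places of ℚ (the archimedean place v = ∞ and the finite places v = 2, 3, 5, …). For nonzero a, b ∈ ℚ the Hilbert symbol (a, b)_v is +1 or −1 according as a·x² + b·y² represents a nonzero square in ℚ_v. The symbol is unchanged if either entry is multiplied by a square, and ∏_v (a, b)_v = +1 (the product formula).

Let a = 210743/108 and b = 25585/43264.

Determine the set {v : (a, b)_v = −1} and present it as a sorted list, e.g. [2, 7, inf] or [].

(a, b) ≡ (3741, 25585) mod (ℚ^×)²; places V = {2, 3, 5, 7, 13, 17, 29, 43, ∞}.
(a,b)_3: α=-3, u≡2; β=0, v≡1 (mod 3); (2|3)=-1, (1|3)=+1; sign (−1)^0·-1^0·+1^-3 = +1.
(a,b)_43: α=1, u≡41; β=1, v≡6 (mod 43); (41|43)=+1, (6|43)=+1; sign (−1)^1·+1^1·+1^1 = -1.
(a,b)_13: α=2, u≡3; β=-2, v≡3 (mod 13); (3|13)=+1, (3|13)=+1; sign (−1)^0·+1^-2·+1^2 = +1.
(a,b)_2: α=-2, β=-8; u≡5, v≡1 (mod 8); ε(u)ε(v)=0·0, αω(v)=-2·0, βω(u)=-8·1; sum ≡ 0  ⇒  +1.
(a,b)_∞: sgn(3741)=+, sgn(25585)=+, so +1.
(a,b)_17: α=0, u≡16; β=1, v≡8 (mod 17); (16|17)=+1, (8|17)=+1; sign (−1)^0·+1^1·+1^0 = +1.
(a,b)_29: α=1, u≡16; β=0, v≡20 (mod 29); (16|29)=+1, (20|29)=+1; sign (−1)^0·+1^0·+1^1 = +1.
(a,b)_5: α=0, u≡1; β=1, v≡3 (mod 5); (1|5)=+1, (3|5)=-1; sign (−1)^0·+1^1·-1^0 = +1.
(a,b)_7: α=0, u≡5; β=1, v≡2 (mod 7); (5|7)=-1, (2|7)=+1; sign (−1)^0·-1^1·+1^0 = -1.
(3741, 25585 / ℚ) ramifies at {7, 43}: a division algebra.

[7, 43]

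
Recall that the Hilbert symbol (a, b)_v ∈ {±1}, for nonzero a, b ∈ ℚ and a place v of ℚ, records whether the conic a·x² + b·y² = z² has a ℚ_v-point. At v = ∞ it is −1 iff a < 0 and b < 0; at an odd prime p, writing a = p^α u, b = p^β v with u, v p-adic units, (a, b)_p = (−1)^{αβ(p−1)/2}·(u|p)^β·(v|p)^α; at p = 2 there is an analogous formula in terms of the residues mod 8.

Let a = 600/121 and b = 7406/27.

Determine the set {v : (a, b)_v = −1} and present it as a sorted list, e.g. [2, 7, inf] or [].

[3, 7]

Mod squares: a ≡ 6, b ≡ 42. Check v ∈ {∞, 2, 3, 5, 7, 11, 23}.
v=7: a=7^0·(≡6), b=7^1·(≡6) mod 7; (6|7)=-1, (6|7)=-1; (−1)^{0·1·3}·(-1)^1·(-1)^0 = -1.
v=3: a=3^1·(≡2), b=3^-3·(≡2) mod 3; (2|3)=-1, (2|3)=-1; (−1)^{1·-3·1}·(-1)^-3·(-1)^1 = -1.
v=2: v_2(a)=3, v_2(b)=1; units ≡ 3, 5 (mod 8); ε·ε+αω+βω = 1·0+3·1+1·1 ≡ 0  ⇒  (a,b)_2 = +1.
v=23: a=23^0·(≡8), b=23^2·(≡15) mod 23; (8|23)=+1, (15|23)=-1; (−1)^{0·2·11}·(+1)^2·(-1)^0 = +1.
v=5: a=5^2·(≡4), b=5^0·(≡3) mod 5; (4|5)=+1, (3|5)=-1; (−1)^{2·0·2}·(+1)^0·(-1)^2 = +1.
v=∞: 6 > 0 and 42 > 0  ⇒  (a,b)_∞ = +1.
v=11: a=11^-2·(≡6), b=11^0·(≡5) mod 11; (6|11)=-1, (5|11)=+1; (−1)^{-2·0·5}·(-1)^0·(+1)^-2 = +1.
Ram(6, 42) = {3, 7}; no ℚ_3-point on the conic.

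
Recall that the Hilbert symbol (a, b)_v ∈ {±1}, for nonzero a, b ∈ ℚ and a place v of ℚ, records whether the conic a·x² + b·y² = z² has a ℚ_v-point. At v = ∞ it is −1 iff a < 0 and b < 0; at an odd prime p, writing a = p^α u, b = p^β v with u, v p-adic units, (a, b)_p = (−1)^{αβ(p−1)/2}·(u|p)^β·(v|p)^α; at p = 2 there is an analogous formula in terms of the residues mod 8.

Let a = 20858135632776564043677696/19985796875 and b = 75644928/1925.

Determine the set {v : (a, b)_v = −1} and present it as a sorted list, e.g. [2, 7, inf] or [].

(a, b) ≡ (209, 4389) mod (ℚ^×)²; places V = {2, 3, 5, 7, 11, 19, 31, ∞}.
(a,b)_31: α=-2, u≡30; β=0, v≡10 (mod 31); (30|31)=-1, (10|31)=+1; sign (−1)^0·-1^0·+1^-2 = +1.
(a,b)_5: α=-6, u≡1; β=-2, v≡4 (mod 5); (1|5)=+1, (4|5)=+1; sign (−1)^0·+1^-2·+1^-6 = +1.
(a,b)_∞: sgn(209)=+, sgn(4389)=+, so +1.
(a,b)_3: α=22, u≡2; β=5, v≡2 (mod 3); (2|3)=-1, (2|3)=-1; sign (−1)^0·-1^5·-1^22 = -1.
(a,b)_7: α=0, u≡5; β=-1, v≡1 (mod 7); (5|7)=-1, (1|7)=+1; sign (−1)^0·-1^-1·+1^0 = -1.
(a,b)_19: α=5, u≡9; β=1, v≡15 (mod 19); (9|19)=+1, (15|19)=-1; sign (−1)^1·+1^1·-1^5 = +1.
(a,b)_11: α=-3, u≡8; β=-1, v≡4 (mod 11); (8|11)=-1, (4|11)=+1; sign (−1)^1·-1^-1·+1^-3 = +1.
(a,b)_2: α=28, β=14; u≡1, v≡5 (mod 8); ε(u)ε(v)=0·0, αω(v)=28·1, βω(u)=14·0; sum ≡ 0  ⇒  +1.
|Ram(209, 4389)| = 2, even; anisotropic at {3, 7}.

[3, 7]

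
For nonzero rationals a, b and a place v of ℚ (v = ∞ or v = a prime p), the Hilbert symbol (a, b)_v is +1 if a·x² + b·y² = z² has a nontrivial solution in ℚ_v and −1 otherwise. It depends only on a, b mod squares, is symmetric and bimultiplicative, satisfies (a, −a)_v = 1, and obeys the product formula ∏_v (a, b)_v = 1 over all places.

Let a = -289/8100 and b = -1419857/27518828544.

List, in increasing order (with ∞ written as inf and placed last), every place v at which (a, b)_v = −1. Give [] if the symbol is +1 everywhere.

Mod squares: a ≡ -1, b ≡ -17. Check v ∈ {∞, 2, 3, 5, 17}.
v=2: v_2(a)=-2, v_2(b)=-22; units ≡ 7, 7 (mod 8); ε·ε+αω+βω = 1·1+-2·0+-22·0 ≡ 1  ⇒  (a,b)_2 = -1.
v=5: a=5^-2·(≡4), b=5^0·(≡2) mod 5; (4|5)=+1, (2|5)=-1; (−1)^{-2·0·2}·(+1)^0·(-1)^-2 = +1.
v=3: a=3^-4·(≡2), b=3^-8·(≡1) mod 3; (2|3)=-1, (1|3)=+1; (−1)^{-4·-8·1}·(-1)^-8·(+1)^-4 = +1.
v=17: a=17^2·(≡2), b=17^5·(≡4) mod 17; (2|17)=+1, (4|17)=+1; (−1)^{2·5·8}·(+1)^5·(+1)^2 = +1.
v=∞: -1 < 0 and -17 < 0  ⇒  (a,b)_∞ = -1.
|Ram(-1, -17)| = 2, even; anisotropic at {2, ∞}.

[2, inf]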